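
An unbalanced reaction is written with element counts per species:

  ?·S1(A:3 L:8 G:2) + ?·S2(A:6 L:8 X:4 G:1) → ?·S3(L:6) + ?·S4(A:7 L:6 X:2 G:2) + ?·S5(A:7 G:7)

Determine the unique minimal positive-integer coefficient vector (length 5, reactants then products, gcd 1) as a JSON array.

Coefficients: [5, 1, 6, 2, 1]

A: 5·3+1·6 = 21 | 6·0+2·7+1·7 = 21
L: 5·8+1·8 = 48 | 6·6+2·6+1·0 = 48
X: 5·0+1·4 = 4 | 6·0+2·2+1·0 = 4
G: 5·2+1·1 = 11 | 6·0+2·2+1·7 = 11
gcd(5,1,6,2,1) = 1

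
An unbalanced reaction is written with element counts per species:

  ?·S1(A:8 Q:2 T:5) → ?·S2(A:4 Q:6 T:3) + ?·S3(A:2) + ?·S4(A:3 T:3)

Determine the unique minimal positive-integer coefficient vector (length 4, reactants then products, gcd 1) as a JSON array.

A: 3·8 = 24 | 1·4+4·2+4·3 = 24
Q: 3·2 = 6 | 1·6+4·0+4·0 = 6
T: 3·5 = 15 | 1·3+4·0+4·3 = 15
gcd(3,1,4,4) = 1

Coefficients: [3, 1, 4, 4]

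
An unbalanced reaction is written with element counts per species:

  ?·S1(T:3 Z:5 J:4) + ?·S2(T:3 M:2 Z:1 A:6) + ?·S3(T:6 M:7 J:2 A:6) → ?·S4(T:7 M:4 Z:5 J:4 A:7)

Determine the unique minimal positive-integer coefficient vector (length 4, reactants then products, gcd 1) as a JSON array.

T: 5·3+5·3+2·6 = 42 | 6·7 = 42
M: 5·0+5·2+2·7 = 24 | 6·4 = 24
Z: 5·5+5·1+2·0 = 30 | 6·5 = 30
J: 5·4+5·0+2·2 = 24 | 6·4 = 24
A: 5·0+5·6+2·6 = 42 | 6·7 = 42
gcd(5,5,2,6) = 1

Coefficients: [5, 5, 2, 6]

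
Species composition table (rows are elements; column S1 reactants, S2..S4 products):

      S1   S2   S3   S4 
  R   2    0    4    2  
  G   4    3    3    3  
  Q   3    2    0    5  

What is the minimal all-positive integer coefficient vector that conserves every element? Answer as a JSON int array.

Coefficients: [3, 2, 1, 1]

R: 3·2 = 6 | 2·0+1·4+1·2 = 6
G: 3·4 = 12 | 2·3+1·3+1·3 = 12
Q: 3·3 = 9 | 2·2+1·0+1·5 = 9
gcd(3,2,1,1) = 1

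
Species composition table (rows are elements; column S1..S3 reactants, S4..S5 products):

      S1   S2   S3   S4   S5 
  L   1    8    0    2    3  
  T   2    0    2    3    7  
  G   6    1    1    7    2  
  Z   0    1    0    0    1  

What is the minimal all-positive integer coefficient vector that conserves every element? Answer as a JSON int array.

L: 5·1+1·8+6·0 = 13 | 5·2+1·3 = 13
T: 5·2+1·0+6·2 = 22 | 5·3+1·7 = 22
G: 5·6+1·1+6·1 = 37 | 5·7+1·2 = 37
Z: 5·0+1·1+6·0 = 1 | 5·0+1·1 = 1
gcd(5,1,6,5,1) = 1

Coefficients: [5, 1, 6, 5, 1]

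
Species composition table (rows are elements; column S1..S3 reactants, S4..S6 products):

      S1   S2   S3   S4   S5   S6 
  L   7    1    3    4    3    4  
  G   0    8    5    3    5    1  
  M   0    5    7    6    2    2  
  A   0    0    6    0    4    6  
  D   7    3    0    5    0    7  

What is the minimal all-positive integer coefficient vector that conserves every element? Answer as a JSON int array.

L: 4·7+3·1+5·3 = 46 | 6·4+6·3+1·4 = 46
G: 4·0+3·8+5·5 = 49 | 6·3+6·5+1·1 = 49
M: 4·0+3·5+5·7 = 50 | 6·6+6·2+1·2 = 50
A: 4·0+3·0+5·6 = 30 | 6·0+6·4+1·6 = 30
D: 4·7+3·3+5·0 = 37 | 6·5+6·0+1·7 = 37
gcd(4,3,5,6,6,1) = 1

Coefficients: [4, 3, 5, 6, 6, 1]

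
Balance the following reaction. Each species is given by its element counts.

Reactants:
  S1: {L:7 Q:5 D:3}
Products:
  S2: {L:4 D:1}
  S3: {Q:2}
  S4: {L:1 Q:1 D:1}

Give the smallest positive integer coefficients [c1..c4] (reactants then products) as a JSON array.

Coefficients: [3, 4, 5, 5]

L: 3·7 = 21 | 4·4+5·0+5·1 = 21
Q: 3·5 = 15 | 4·0+5·2+5·1 = 15
D: 3·3 = 9 | 4·1+5·0+5·1 = 9
gcd(3,4,5,5) = 1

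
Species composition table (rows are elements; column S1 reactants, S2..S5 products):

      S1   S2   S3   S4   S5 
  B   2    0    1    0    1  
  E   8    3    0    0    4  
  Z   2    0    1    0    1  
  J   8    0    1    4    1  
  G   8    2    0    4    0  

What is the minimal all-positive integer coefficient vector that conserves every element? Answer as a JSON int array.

Coefficients: [4, 4, 3, 6, 5]

B: 4·2 = 8 | 4·0+3·1+6·0+5·1 = 8
E: 4·8 = 32 | 4·3+3·0+6·0+5·4 = 32
Z: 4·2 = 8 | 4·0+3·1+6·0+5·1 = 8
J: 4·8 = 32 | 4·0+3·1+6·4+5·1 = 32
G: 4·8 = 32 | 4·2+3·0+6·4+5·0 = 32
gcd(4,4,3,6,5) = 1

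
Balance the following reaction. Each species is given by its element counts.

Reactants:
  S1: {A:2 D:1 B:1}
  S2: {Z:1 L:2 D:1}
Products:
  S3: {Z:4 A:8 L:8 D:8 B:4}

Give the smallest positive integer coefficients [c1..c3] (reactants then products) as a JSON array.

Z: 4·0+4·1 = 4 | 1·4 = 4
A: 4·2+4·0 = 8 | 1·8 = 8
L: 4·0+4·2 = 8 | 1·8 = 8
D: 4·1+4·1 = 8 | 1·8 = 8
B: 4·1+4·0 = 4 | 1·4 = 4
gcd(4,4,1) = 1

Coefficients: [4, 4, 1]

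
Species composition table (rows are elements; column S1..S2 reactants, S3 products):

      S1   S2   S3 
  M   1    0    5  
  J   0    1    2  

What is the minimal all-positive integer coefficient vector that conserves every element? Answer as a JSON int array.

Coefficients: [5, 2, 1]

M: 5·1+2·0 = 5 | 1·5 = 5
J: 5·0+2·1 = 2 | 1·2 = 2
gcd(5,2,1) = 1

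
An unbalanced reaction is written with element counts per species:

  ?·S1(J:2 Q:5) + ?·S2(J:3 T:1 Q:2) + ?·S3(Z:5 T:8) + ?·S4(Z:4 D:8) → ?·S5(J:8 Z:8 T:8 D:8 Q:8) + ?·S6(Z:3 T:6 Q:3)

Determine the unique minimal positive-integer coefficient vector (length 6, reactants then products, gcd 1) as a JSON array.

Coefficients: [3, 6, 3, 3, 3, 1]

J: 3·2+6·3+3·0+3·0 = 24 | 3·8+1·0 = 24
Z: 3·0+6·0+3·5+3·4 = 27 | 3·8+1·3 = 27
T: 3·0+6·1+3·8+3·0 = 30 | 3·8+1·6 = 30
D: 3·0+6·0+3·0+3·8 = 24 | 3·8+1·0 = 24
Q: 3·5+6·2+3·0+3·0 = 27 | 3·8+1·3 = 27
gcd(3,6,3,3,3,1) = 1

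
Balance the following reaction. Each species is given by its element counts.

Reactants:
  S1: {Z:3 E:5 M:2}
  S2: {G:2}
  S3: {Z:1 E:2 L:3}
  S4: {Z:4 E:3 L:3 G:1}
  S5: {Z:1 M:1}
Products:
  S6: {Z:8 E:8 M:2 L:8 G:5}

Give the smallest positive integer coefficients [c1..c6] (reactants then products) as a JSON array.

Z: 1·3+6·0+5·1+3·4+4·1 = 24 | 3·8 = 24
E: 1·5+6·0+5·2+3·3+4·0 = 24 | 3·8 = 24
M: 1·2+6·0+5·0+3·0+4·1 = 6 | 3·2 = 6
L: 1·0+6·0+5·3+3·3+4·0 = 24 | 3·8 = 24
G: 1·0+6·2+5·0+3·1+4·0 = 15 | 3·5 = 15
gcd(1,6,5,3,4,3) = 1

Coefficients: [1, 6, 5, 3, 4, 3]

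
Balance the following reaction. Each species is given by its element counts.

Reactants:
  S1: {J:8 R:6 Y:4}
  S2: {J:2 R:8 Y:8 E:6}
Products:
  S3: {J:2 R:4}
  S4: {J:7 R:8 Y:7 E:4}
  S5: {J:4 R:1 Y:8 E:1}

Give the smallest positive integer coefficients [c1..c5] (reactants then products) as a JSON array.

J: 5·8+3·2 = 46 | 5·2+4·7+2·4 = 46
R: 5·6+3·8 = 54 | 5·4+4·8+2·1 = 54
Y: 5·4+3·8 = 44 | 5·0+4·7+2·8 = 44
E: 5·0+3·6 = 18 | 5·0+4·4+2·1 = 18
gcd(5,3,5,4,2) = 1

Coefficients: [5, 3, 5, 4, 2]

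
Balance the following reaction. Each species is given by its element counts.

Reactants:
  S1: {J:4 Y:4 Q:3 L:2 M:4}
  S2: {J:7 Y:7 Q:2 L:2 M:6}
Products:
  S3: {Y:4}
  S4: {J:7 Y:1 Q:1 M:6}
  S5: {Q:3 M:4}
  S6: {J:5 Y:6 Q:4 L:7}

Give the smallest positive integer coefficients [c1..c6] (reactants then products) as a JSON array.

J: 6·4+1·7 = 31 | 4·0+3·7+3·0+2·5 = 31
Y: 6·4+1·7 = 31 | 4·4+3·1+3·0+2·6 = 31
Q: 6·3+1·2 = 20 | 4·0+3·1+3·3+2·4 = 20
L: 6·2+1·2 = 14 | 4·0+3·0+3·0+2·7 = 14
M: 6·4+1·6 = 30 | 4·0+3·6+3·4+2·0 = 30
gcd(6,1,4,3,3,2) = 1

Coefficients: [6, 1, 4, 3, 3, 2]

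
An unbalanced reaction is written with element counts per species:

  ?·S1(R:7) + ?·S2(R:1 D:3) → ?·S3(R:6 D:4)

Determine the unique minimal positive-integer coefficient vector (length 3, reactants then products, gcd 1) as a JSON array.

R: 2·7+4·1 = 18 | 3·6 = 18
D: 2·0+4·3 = 12 | 3·4 = 12
gcd(2,4,3) = 1

Coefficients: [2, 4, 3]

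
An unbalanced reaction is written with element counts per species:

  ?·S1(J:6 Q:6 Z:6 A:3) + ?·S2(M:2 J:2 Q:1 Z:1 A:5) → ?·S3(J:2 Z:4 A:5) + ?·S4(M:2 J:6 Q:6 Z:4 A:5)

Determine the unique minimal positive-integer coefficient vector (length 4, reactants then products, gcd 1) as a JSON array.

M: 5·0+6·2 = 12 | 3·0+6·2 = 12
J: 5·6+6·2 = 42 | 3·2+6·6 = 42
Q: 5·6+6·1 = 36 | 3·0+6·6 = 36
Z: 5·6+6·1 = 36 | 3·4+6·4 = 36
A: 5·3+6·5 = 45 | 3·5+6·5 = 45
gcd(5,6,3,6) = 1

Coefficients: [5, 6, 3, 6]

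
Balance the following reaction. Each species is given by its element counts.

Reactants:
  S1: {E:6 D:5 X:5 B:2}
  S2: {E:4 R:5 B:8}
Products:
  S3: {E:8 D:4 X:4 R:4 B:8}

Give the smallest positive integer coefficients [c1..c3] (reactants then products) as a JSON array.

E: 4·6+4·4 = 40 | 5·8 = 40
D: 4·5+4·0 = 20 | 5·4 = 20
X: 4·5+4·0 = 20 | 5·4 = 20
R: 4·0+4·5 = 20 | 5·4 = 20
B: 4·2+4·8 = 40 | 5·8 = 40
gcd(4,4,5) = 1

Coefficients: [4, 4, 5]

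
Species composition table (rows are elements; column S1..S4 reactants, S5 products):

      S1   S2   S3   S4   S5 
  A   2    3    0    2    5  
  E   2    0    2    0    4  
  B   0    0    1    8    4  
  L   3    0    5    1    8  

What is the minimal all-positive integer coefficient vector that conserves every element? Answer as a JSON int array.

Coefficients: [6, 3, 4, 2, 5]

A: 6·2+3·3+4·0+2·2 = 25 | 5·5 = 25
E: 6·2+3·0+4·2+2·0 = 20 | 5·4 = 20
B: 6·0+3·0+4·1+2·8 = 20 | 5·4 = 20
L: 6·3+3·0+4·5+2·1 = 40 | 5·8 = 40
gcd(6,3,4,2,5) = 1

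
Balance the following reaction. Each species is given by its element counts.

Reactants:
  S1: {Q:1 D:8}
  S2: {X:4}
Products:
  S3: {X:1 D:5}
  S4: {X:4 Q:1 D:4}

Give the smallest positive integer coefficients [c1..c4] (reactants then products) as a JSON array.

X: 5·0+6·4 = 24 | 4·1+5·4 = 24
Q: 5·1+6·0 = 5 | 4·0+5·1 = 5
D: 5·8+6·0 = 40 | 4·5+5·4 = 40
gcd(5,6,4,5) = 1

Coefficients: [5, 6, 4, 5]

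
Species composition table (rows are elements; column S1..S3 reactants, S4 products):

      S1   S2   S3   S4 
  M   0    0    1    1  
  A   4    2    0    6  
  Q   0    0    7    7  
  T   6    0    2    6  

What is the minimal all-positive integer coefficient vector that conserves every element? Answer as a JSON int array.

Coefficients: [2, 5, 3, 3]

M: 2·0+5·0+3·1 = 3 | 3·1 = 3
A: 2·4+5·2+3·0 = 18 | 3·6 = 18
Q: 2·0+5·0+3·7 = 21 | 3·7 = 21
T: 2·6+5·0+3·2 = 18 | 3·6 = 18
gcd(2,5,3,3) = 1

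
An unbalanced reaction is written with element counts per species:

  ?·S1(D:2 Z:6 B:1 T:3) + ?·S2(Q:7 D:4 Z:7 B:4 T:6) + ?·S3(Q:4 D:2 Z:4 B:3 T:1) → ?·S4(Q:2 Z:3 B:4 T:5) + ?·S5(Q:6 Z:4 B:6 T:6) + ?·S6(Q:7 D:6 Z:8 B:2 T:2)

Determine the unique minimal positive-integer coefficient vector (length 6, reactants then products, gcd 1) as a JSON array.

Coefficients: [1, 6, 5, 4, 2, 6]

Q: 1·0+6·7+5·4 = 62 | 4·2+2·6+6·7 = 62
D: 1·2+6·4+5·2 = 36 | 4·0+2·0+6·6 = 36
Z: 1·6+6·7+5·4 = 68 | 4·3+2·4+6·8 = 68
B: 1·1+6·4+5·3 = 40 | 4·4+2·6+6·2 = 40
T: 1·3+6·6+5·1 = 44 | 4·5+2·6+6·2 = 44
gcd(1,6,5,4,2,6) = 1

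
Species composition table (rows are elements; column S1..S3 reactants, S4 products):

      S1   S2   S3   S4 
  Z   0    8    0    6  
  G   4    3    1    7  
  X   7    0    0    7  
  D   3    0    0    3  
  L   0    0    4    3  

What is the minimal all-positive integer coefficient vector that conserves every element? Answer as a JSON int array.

Coefficients: [4, 3, 3, 4]

Z: 4·0+3·8+3·0 = 24 | 4·6 = 24
G: 4·4+3·3+3·1 = 28 | 4·7 = 28
X: 4·7+3·0+3·0 = 28 | 4·7 = 28
D: 4·3+3·0+3·0 = 12 | 4·3 = 12
L: 4·0+3·0+3·4 = 12 | 4·3 = 12
gcd(4,3,3,4) = 1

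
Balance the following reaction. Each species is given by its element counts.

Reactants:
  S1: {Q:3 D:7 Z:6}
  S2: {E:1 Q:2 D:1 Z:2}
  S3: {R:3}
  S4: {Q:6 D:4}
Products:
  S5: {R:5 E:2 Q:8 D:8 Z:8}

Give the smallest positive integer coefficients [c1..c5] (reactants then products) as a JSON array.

R: 2·0+6·0+5·3+1·0 = 15 | 3·5 = 15
E: 2·0+6·1+5·0+1·0 = 6 | 3·2 = 6
Q: 2·3+6·2+5·0+1·6 = 24 | 3·8 = 24
D: 2·7+6·1+5·0+1·4 = 24 | 3·8 = 24
Z: 2·6+6·2+5·0+1·0 = 24 | 3·8 = 24
gcd(2,6,5,1,3) = 1

Coefficients: [2, 6, 5, 1, 3]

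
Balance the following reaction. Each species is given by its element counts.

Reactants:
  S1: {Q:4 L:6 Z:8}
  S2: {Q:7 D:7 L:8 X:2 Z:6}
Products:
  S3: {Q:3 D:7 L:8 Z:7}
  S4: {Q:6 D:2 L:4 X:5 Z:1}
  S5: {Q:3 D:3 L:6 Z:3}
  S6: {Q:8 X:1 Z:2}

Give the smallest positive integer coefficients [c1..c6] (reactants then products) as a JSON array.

Q: 1·4+6·7 = 46 | 5·3+2·6+1·3+2·8 = 46
D: 1·0+6·7 = 42 | 5·7+2·2+1·3+2·0 = 42
L: 1·6+6·8 = 54 | 5·8+2·4+1·6+2·0 = 54
X: 1·0+6·2 = 12 | 5·0+2·5+1·0+2·1 = 12
Z: 1·8+6·6 = 44 | 5·7+2·1+1·3+2·2 = 44
gcd(1,6,5,2,1,2) = 1

Coefficients: [1, 6, 5, 2, 1, 2]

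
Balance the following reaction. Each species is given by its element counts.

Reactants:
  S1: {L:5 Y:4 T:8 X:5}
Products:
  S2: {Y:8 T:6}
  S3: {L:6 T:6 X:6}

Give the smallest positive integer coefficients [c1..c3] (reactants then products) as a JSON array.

L: 6·5 = 30 | 3·0+5·6 = 30
Y: 6·4 = 24 | 3·8+5·0 = 24
T: 6·8 = 48 | 3·6+5·6 = 48
X: 6·5 = 30 | 3·0+5·6 = 30
gcd(6,3,5) = 1

Coefficients: [6, 3, 5]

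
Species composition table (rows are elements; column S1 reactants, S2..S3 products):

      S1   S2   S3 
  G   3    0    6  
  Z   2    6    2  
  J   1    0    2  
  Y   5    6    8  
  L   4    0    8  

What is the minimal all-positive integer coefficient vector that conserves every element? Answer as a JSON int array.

G: 6·3 = 18 | 1·0+3·6 = 18
Z: 6·2 = 12 | 1·6+3·2 = 12
J: 6·1 = 6 | 1·0+3·2 = 6
Y: 6·5 = 30 | 1·6+3·8 = 30
L: 6·4 = 24 | 1·0+3·8 = 24
gcd(6,1,3) = 1

Coefficients: [6, 1, 3]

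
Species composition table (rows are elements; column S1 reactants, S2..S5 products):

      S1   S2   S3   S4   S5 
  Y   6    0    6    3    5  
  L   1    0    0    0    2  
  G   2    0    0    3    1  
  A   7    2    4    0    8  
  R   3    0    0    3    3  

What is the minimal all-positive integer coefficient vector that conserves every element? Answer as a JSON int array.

Y: 6·6 = 36 | 5·0+2·6+3·3+3·5 = 36
L: 6·1 = 6 | 5·0+2·0+3·0+3·2 = 6
G: 6·2 = 12 | 5·0+2·0+3·3+3·1 = 12
A: 6·7 = 42 | 5·2+2·4+3·0+3·8 = 42
R: 6·3 = 18 | 5·0+2·0+3·3+3·3 = 18
gcd(6,5,2,3,3) = 1

Coefficients: [6, 5, 2, 3, 3]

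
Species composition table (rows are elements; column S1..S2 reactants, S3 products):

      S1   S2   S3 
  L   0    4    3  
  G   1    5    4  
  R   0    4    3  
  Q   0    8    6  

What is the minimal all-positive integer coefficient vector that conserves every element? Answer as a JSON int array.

Coefficients: [1, 3, 4]

L: 1·0+3·4 = 12 | 4·3 = 12
G: 1·1+3·5 = 16 | 4·4 = 16
R: 1·0+3·4 = 12 | 4·3 = 12
Q: 1·0+3·8 = 24 | 4·6 = 24
gcd(1,3,4) = 1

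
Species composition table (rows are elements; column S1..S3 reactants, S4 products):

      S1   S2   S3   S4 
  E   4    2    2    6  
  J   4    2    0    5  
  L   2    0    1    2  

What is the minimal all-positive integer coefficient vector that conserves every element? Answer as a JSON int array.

E: 3·4+4·2+2·2 = 24 | 4·6 = 24
J: 3·4+4·2+2·0 = 20 | 4·5 = 20
L: 3·2+4·0+2·1 = 8 | 4·2 = 8
gcd(3,4,2,4) = 1

Coefficients: [3, 4, 2, 4]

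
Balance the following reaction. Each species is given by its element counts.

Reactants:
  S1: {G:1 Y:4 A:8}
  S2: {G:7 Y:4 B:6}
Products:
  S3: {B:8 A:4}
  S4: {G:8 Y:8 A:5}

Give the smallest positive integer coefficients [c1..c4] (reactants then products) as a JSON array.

Coefficients: [4, 4, 3, 4]

G: 4·1+4·7 = 32 | 3·0+4·8 = 32
Y: 4·4+4·4 = 32 | 3·0+4·8 = 32
B: 4·0+4·6 = 24 | 3·8+4·0 = 24
A: 4·8+4·0 = 32 | 3·4+4·5 = 32
gcd(4,4,3,4) = 1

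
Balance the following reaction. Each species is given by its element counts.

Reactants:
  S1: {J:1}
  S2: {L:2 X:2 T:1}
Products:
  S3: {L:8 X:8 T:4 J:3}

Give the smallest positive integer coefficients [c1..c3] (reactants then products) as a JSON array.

Coefficients: [3, 4, 1]

L: 3·0+4·2 = 8 | 1·8 = 8
X: 3·0+4·2 = 8 | 1·8 = 8
T: 3·0+4·1 = 4 | 1·4 = 4
J: 3·1+4·0 = 3 | 1·3 = 3
gcd(3,4,1) = 1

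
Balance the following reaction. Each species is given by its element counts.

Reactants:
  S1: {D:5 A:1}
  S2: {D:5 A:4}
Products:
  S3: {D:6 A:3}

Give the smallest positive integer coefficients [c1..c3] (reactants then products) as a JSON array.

D: 3·5+3·5 = 30 | 5·6 = 30
A: 3·1+3·4 = 15 | 5·3 = 15
gcd(3,3,5) = 1

Coefficients: [3, 3, 5]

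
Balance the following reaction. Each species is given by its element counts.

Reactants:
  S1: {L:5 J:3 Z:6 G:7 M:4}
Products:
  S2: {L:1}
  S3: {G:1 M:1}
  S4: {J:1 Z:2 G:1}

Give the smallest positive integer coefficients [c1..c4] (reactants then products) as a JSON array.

Coefficients: [1, 5, 4, 3]

L: 1·5 = 5 | 5·1+4·0+3·0 = 5
J: 1·3 = 3 | 5·0+4·0+3·1 = 3
Z: 1·6 = 6 | 5·0+4·0+3·2 = 6
G: 1·7 = 7 | 5·0+4·1+3·1 = 7
M: 1·4 = 4 | 5·0+4·1+3·0 = 4
gcd(1,5,4,3) = 1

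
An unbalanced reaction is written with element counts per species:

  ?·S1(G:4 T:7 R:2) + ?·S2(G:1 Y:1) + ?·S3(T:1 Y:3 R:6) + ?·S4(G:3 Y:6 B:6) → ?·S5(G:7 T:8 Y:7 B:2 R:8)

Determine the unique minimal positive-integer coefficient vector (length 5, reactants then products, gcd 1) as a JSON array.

G: 3·4+6·1+3·0+1·3 = 21 | 3·7 = 21
T: 3·7+6·0+3·1+1·0 = 24 | 3·8 = 24
Y: 3·0+6·1+3·3+1·6 = 21 | 3·7 = 21
B: 3·0+6·0+3·0+1·6 = 6 | 3·2 = 6
R: 3·2+6·0+3·6+1·0 = 24 | 3·8 = 24
gcd(3,6,3,1,3) = 1

Coefficients: [3, 6, 3, 1, 3]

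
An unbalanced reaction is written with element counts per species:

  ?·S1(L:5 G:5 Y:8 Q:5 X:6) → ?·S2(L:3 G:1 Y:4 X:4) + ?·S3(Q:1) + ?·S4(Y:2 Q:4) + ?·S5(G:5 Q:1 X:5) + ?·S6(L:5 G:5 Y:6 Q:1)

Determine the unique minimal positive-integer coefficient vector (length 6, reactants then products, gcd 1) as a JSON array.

L: 5·5 = 25 | 5·3+5·0+4·0+2·0+2·5 = 25
G: 5·5 = 25 | 5·1+5·0+4·0+2·5+2·5 = 25
Y: 5·8 = 40 | 5·4+5·0+4·2+2·0+2·6 = 40
Q: 5·5 = 25 | 5·0+5·1+4·4+2·1+2·1 = 25
X: 5·6 = 30 | 5·4+5·0+4·0+2·5+2·0 = 30
gcd(5,5,5,4,2,2) = 1

Coefficients: [5, 5, 5, 4, 2, 2]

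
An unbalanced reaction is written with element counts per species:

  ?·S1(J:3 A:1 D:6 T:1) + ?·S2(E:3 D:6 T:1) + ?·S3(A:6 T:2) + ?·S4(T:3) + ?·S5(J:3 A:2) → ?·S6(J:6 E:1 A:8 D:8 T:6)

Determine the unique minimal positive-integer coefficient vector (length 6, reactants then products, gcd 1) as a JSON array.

Coefficients: [6, 2, 5, 6, 6, 6]

J: 6·3+2·0+5·0+6·0+6·3 = 36 | 6·6 = 36
E: 6·0+2·3+5·0+6·0+6·0 = 6 | 6·1 = 6
A: 6·1+2·0+5·6+6·0+6·2 = 48 | 6·8 = 48
D: 6·6+2·6+5·0+6·0+6·0 = 48 | 6·8 = 48
T: 6·1+2·1+5·2+6·3+6·0 = 36 | 6·6 = 36
gcd(6,2,5,6,6,6) = 1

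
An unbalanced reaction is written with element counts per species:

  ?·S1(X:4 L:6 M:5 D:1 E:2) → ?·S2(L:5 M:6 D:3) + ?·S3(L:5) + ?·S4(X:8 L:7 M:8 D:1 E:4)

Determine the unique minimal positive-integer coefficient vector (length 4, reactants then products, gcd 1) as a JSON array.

X: 6·4 = 24 | 1·0+2·0+3·8 = 24
L: 6·6 = 36 | 1·5+2·5+3·7 = 36
M: 6·5 = 30 | 1·6+2·0+3·8 = 30
D: 6·1 = 6 | 1·3+2·0+3·1 = 6
E: 6·2 = 12 | 1·0+2·0+3·4 = 12
gcd(6,1,2,3) = 1

Coefficients: [6, 1, 2, 3]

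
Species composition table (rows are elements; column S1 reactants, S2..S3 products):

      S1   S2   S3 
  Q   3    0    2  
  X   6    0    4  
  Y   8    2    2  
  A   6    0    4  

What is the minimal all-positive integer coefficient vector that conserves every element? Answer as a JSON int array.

Q: 2·3 = 6 | 5·0+3·2 = 6
X: 2·6 = 12 | 5·0+3·4 = 12
Y: 2·8 = 16 | 5·2+3·2 = 16
A: 2·6 = 12 | 5·0+3·4 = 12
gcd(2,5,3) = 1

Coefficients: [2, 5, 3]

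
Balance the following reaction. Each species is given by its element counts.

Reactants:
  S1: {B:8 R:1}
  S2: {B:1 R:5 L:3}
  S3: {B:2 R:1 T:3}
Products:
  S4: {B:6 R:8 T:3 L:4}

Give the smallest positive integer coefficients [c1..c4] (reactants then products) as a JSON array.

B: 1·8+4·1+3·2 = 18 | 3·6 = 18
R: 1·1+4·5+3·1 = 24 | 3·8 = 24
T: 1·0+4·0+3·3 = 9 | 3·3 = 9
L: 1·0+4·3+3·0 = 12 | 3·4 = 12
gcd(1,4,3,3) = 1

Coefficients: [1, 4, 3, 3]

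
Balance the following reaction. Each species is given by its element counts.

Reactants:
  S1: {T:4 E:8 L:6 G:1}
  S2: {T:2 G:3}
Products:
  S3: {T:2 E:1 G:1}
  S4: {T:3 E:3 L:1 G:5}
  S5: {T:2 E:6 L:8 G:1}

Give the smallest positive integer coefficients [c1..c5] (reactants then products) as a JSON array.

Coefficients: [3, 5, 6, 2, 2]

T: 3·4+5·2 = 22 | 6·2+2·3+2·2 = 22
E: 3·8+5·0 = 24 | 6·1+2·3+2·6 = 24
L: 3·6+5·0 = 18 | 6·0+2·1+2·8 = 18
G: 3·1+5·3 = 18 | 6·1+2·5+2·1 = 18
gcd(3,5,6,2,2) = 1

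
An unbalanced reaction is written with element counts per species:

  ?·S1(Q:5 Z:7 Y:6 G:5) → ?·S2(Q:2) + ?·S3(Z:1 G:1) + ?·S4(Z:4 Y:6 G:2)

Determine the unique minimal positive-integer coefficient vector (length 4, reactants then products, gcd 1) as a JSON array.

Q: 2·5 = 10 | 5·2+6·0+2·0 = 10
Z: 2·7 = 14 | 5·0+6·1+2·4 = 14
Y: 2·6 = 12 | 5·0+6·0+2·6 = 12
G: 2·5 = 10 | 5·0+6·1+2·2 = 10
gcd(2,5,6,2) = 1

Coefficients: [2, 5, 6, 2]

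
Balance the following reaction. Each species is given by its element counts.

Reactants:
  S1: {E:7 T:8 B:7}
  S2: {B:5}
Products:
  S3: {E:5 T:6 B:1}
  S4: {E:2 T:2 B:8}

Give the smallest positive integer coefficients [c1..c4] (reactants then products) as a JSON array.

Coefficients: [5, 2, 5, 5]

E: 5·7+2·0 = 35 | 5·5+5·2 = 35
T: 5·8+2·0 = 40 | 5·6+5·2 = 40
B: 5·7+2·5 = 45 | 5·1+5·8 = 45
gcd(5,2,5,5) = 1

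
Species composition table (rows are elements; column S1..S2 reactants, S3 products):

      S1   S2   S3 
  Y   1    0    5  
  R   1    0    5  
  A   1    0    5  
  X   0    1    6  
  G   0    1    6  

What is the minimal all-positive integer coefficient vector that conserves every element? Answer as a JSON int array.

Coefficients: [5, 6, 1]

Y: 5·1+6·0 = 5 | 1·5 = 5
R: 5·1+6·0 = 5 | 1·5 = 5
A: 5·1+6·0 = 5 | 1·5 = 5
X: 5·0+6·1 = 6 | 1·6 = 6
G: 5·0+6·1 = 6 | 1·6 = 6
gcd(5,6,1) = 1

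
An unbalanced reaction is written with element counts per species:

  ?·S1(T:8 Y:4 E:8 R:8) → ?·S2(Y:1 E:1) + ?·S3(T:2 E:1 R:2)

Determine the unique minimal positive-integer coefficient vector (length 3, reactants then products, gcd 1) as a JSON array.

Coefficients: [1, 4, 4]

T: 1·8 = 8 | 4·0+4·2 = 8
Y: 1·4 = 4 | 4·1+4·0 = 4
E: 1·8 = 8 | 4·1+4·1 = 8
R: 1·8 = 8 | 4·0+4·2 = 8
gcd(1,4,4) = 1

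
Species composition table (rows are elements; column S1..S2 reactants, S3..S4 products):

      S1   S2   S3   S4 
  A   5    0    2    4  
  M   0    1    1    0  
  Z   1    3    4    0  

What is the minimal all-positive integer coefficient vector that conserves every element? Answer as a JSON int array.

Coefficients: [4, 4, 4, 3]

A: 4·5+4·0 = 20 | 4·2+3·4 = 20
M: 4·0+4·1 = 4 | 4·1+3·0 = 4
Z: 4·1+4·3 = 16 | 4·4+3·0 = 16
gcd(4,4,4,3) = 1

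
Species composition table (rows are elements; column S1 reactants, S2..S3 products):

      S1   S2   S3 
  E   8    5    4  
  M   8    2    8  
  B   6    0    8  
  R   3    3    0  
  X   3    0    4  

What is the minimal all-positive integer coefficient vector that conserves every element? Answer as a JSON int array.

E: 4·8 = 32 | 4·5+3·4 = 32
M: 4·8 = 32 | 4·2+3·8 = 32
B: 4·6 = 24 | 4·0+3·8 = 24
R: 4·3 = 12 | 4·3+3·0 = 12
X: 4·3 = 12 | 4·0+3·4 = 12
gcd(4,4,3) = 1

Coefficients: [4, 4, 3]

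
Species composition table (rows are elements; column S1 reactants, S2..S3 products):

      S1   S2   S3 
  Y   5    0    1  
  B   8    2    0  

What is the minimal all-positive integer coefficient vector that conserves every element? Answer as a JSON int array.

Y: 1·5 = 5 | 4·0+5·1 = 5
B: 1·8 = 8 | 4·2+5·0 = 8
gcd(1,4,5) = 1

Coefficients: [1, 4, 5]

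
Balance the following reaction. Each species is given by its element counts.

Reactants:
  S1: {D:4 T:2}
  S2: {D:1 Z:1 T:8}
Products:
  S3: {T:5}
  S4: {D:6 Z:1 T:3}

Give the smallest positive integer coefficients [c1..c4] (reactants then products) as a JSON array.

Coefficients: [5, 4, 6, 4]

D: 5·4+4·1 = 24 | 6·0+4·6 = 24
Z: 5·0+4·1 = 4 | 6·0+4·1 = 4
T: 5·2+4·8 = 42 | 6·5+4·3 = 42
gcd(5,4,6,4) = 1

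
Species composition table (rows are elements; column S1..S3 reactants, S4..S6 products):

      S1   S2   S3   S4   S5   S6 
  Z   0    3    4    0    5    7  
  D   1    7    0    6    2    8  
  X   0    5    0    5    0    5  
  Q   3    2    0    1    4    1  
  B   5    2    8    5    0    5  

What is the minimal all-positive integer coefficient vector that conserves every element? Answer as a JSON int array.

Z: 2·0+6·3+1·4 = 22 | 5·0+3·5+1·7 = 22
D: 2·1+6·7+1·0 = 44 | 5·6+3·2+1·8 = 44
X: 2·0+6·5+1·0 = 30 | 5·5+3·0+1·5 = 30
Q: 2·3+6·2+1·0 = 18 | 5·1+3·4+1·1 = 18
B: 2·5+6·2+1·8 = 30 | 5·5+3·0+1·5 = 30
gcd(2,6,1,5,3,1) = 1

Coefficients: [2, 6, 1, 5, 3, 1]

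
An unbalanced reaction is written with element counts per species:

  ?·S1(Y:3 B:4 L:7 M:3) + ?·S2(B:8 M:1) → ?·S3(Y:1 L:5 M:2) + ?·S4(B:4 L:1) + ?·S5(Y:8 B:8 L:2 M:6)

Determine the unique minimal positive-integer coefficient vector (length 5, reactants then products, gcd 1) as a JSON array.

Y: 4·3+2·0 = 12 | 4·1+6·0+1·8 = 12
B: 4·4+2·8 = 32 | 4·0+6·4+1·8 = 32
L: 4·7+2·0 = 28 | 4·5+6·1+1·2 = 28
M: 4·3+2·1 = 14 | 4·2+6·0+1·6 = 14
gcd(4,2,4,6,1) = 1

Coefficients: [4, 2, 4, 6, 1]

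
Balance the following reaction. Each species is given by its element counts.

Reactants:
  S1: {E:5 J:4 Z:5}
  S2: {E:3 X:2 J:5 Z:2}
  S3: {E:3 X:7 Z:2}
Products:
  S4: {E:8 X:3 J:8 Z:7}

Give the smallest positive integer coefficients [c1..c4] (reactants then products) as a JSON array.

E: 5·5+4·3+1·3 = 40 | 5·8 = 40
X: 5·0+4·2+1·7 = 15 | 5·3 = 15
J: 5·4+4·5+1·0 = 40 | 5·8 = 40
Z: 5·5+4·2+1·2 = 35 | 5·7 = 35
gcd(5,4,1,5) = 1

Coefficients: [5, 4, 1, 5]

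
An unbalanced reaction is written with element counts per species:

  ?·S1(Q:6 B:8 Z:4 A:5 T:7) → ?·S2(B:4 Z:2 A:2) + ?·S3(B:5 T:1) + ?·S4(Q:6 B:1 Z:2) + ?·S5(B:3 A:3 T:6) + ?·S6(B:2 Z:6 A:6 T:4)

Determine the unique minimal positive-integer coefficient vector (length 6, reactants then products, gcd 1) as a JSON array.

Q: 6·6 = 36 | 3·0+2·0+6·6+6·0+1·0 = 36
B: 6·8 = 48 | 3·4+2·5+6·1+6·3+1·2 = 48
Z: 6·4 = 24 | 3·2+2·0+6·2+6·0+1·6 = 24
A: 6·5 = 30 | 3·2+2·0+6·0+6·3+1·6 = 30
T: 6·7 = 42 | 3·0+2·1+6·0+6·6+1·4 = 42
gcd(6,3,2,6,6,1) = 1

Coefficients: [6, 3, 2, 6, 6, 1]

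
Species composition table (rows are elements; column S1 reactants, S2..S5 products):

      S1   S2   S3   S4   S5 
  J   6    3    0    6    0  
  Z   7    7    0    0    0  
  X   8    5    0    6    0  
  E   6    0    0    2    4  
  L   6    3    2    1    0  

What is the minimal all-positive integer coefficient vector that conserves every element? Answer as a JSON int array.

J: 4·6 = 24 | 4·3+5·0+2·6+5·0 = 24
Z: 4·7 = 28 | 4·7+5·0+2·0+5·0 = 28
X: 4·8 = 32 | 4·5+5·0+2·6+5·0 = 32
E: 4·6 = 24 | 4·0+5·0+2·2+5·4 = 24
L: 4·6 = 24 | 4·3+5·2+2·1+5·0 = 24
gcd(4,4,5,2,5) = 1

Coefficients: [4, 4, 5, 2, 5]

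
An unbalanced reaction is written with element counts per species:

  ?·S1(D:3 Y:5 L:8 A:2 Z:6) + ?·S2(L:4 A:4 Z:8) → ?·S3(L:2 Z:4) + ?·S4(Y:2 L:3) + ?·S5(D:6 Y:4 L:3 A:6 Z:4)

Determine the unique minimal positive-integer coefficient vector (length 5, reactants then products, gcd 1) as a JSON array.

Coefficients: [4, 1, 6, 6, 2]

D: 4·3+1·0 = 12 | 6·0+6·0+2·6 = 12
Y: 4·5+1·0 = 20 | 6·0+6·2+2·4 = 20
L: 4·8+1·4 = 36 | 6·2+6·3+2·3 = 36
A: 4·2+1·4 = 12 | 6·0+6·0+2·6 = 12
Z: 4·6+1·8 = 32 | 6·4+6·0+2·4 = 32
gcd(4,1,6,6,2) = 1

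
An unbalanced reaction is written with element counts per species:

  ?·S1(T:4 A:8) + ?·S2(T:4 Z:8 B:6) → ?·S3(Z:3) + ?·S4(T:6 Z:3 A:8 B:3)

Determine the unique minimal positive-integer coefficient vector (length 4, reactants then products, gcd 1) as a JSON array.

Coefficients: [6, 3, 2, 6]

T: 6·4+3·4 = 36 | 2·0+6·6 = 36
Z: 6·0+3·8 = 24 | 2·3+6·3 = 24
A: 6·8+3·0 = 48 | 2·0+6·8 = 48
B: 6·0+3·6 = 18 | 2·0+6·3 = 18
gcd(6,3,2,6) = 1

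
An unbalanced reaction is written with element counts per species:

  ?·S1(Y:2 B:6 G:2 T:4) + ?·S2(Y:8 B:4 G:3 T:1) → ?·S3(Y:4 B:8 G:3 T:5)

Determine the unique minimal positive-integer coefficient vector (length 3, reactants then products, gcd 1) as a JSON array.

Y: 6·2+1·8 = 20 | 5·4 = 20
B: 6·6+1·4 = 40 | 5·8 = 40
G: 6·2+1·3 = 15 | 5·3 = 15
T: 6·4+1·1 = 25 | 5·5 = 25
gcd(6,1,5) = 1

Coefficients: [6, 1, 5]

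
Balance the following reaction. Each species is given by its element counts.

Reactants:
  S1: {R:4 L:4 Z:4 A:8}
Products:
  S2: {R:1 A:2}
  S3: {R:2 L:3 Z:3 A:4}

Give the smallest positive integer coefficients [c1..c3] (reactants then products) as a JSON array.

R: 3·4 = 12 | 4·1+4·2 = 12
L: 3·4 = 12 | 4·0+4·3 = 12
Z: 3·4 = 12 | 4·0+4·3 = 12
A: 3·8 = 24 | 4·2+4·4 = 24
gcd(3,4,4) = 1

Coefficients: [3, 4, 4]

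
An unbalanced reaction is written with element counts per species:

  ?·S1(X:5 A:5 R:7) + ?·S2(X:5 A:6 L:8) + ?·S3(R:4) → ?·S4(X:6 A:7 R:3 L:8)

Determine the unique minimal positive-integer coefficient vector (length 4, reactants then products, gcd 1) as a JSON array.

X: 1·5+5·5+2·0 = 30 | 5·6 = 30
A: 1·5+5·6+2·0 = 35 | 5·7 = 35
R: 1·7+5·0+2·4 = 15 | 5·3 = 15
L: 1·0+5·8+2·0 = 40 | 5·8 = 40
gcd(1,5,2,5) = 1

Coefficients: [1, 5, 2, 5]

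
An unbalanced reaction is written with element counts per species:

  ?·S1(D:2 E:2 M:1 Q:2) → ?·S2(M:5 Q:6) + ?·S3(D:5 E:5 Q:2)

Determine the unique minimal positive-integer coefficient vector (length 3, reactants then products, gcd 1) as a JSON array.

Coefficients: [5, 1, 2]

D: 5·2 = 10 | 1·0+2·5 = 10
E: 5·2 = 10 | 1·0+2·5 = 10
M: 5·1 = 5 | 1·5+2·0 = 5
Q: 5·2 = 10 | 1·6+2·2 = 10
gcd(5,1,2) = 1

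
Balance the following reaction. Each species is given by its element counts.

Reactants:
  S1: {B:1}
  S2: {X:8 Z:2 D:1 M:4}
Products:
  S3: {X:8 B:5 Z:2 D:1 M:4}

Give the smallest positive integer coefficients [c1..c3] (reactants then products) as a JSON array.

X: 5·0+1·8 = 8 | 1·8 = 8
B: 5·1+1·0 = 5 | 1·5 = 5
Z: 5·0+1·2 = 2 | 1·2 = 2
D: 5·0+1·1 = 1 | 1·1 = 1
M: 5·0+1·4 = 4 | 1·4 = 4
gcd(5,1,1) = 1

Coefficients: [5, 1, 1]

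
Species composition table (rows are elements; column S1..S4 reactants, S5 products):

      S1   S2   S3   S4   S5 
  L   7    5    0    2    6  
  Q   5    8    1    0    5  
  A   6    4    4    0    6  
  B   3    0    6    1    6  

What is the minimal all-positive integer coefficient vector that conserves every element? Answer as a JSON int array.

L: 1·7+1·5+2·0+3·2 = 18 | 3·6 = 18
Q: 1·5+1·8+2·1+3·0 = 15 | 3·5 = 15
A: 1·6+1·4+2·4+3·0 = 18 | 3·6 = 18
B: 1·3+1·0+2·6+3·1 = 18 | 3·6 = 18
gcd(1,1,2,3,3) = 1

Coefficients: [1, 1, 2, 3, 3]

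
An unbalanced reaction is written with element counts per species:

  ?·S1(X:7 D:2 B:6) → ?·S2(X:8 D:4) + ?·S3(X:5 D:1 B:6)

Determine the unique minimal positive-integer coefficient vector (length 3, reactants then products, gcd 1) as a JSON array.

Coefficients: [4, 1, 4]

X: 4·7 = 28 | 1·8+4·5 = 28
D: 4·2 = 8 | 1·4+4·1 = 8
B: 4·6 = 24 | 1·0+4·6 = 24
gcd(4,1,4) = 1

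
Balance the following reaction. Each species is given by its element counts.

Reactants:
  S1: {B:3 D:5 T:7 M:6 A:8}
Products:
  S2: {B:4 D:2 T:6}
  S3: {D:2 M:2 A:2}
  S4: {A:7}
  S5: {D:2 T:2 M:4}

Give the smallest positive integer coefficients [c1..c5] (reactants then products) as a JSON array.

Coefficients: [4, 3, 2, 4, 5]

B: 4·3 = 12 | 3·4+2·0+4·0+5·0 = 12
D: 4·5 = 20 | 3·2+2·2+4·0+5·2 = 20
T: 4·7 = 28 | 3·6+2·0+4·0+5·2 = 28
M: 4·6 = 24 | 3·0+2·2+4·0+5·4 = 24
A: 4·8 = 32 | 3·0+2·2+4·7+5·0 = 32
gcd(4,3,2,4,5) = 1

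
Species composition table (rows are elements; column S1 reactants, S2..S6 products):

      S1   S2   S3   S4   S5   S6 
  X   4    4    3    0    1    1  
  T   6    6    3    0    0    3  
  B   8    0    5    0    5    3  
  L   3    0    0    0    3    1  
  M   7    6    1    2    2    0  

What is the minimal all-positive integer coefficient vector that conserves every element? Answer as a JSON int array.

X: 3·4 = 12 | 1·4+1·3+5·0+2·1+3·1 = 12
T: 3·6 = 18 | 1·6+1·3+5·0+2·0+3·3 = 18
B: 3·8 = 24 | 1·0+1·5+5·0+2·5+3·3 = 24
L: 3·3 = 9 | 1·0+1·0+5·0+2·3+3·1 = 9
M: 3·7 = 21 | 1·6+1·1+5·2+2·2+3·0 = 21
gcd(3,1,1,5,2,3) = 1

Coefficients: [3, 1, 1, 5, 2, 3]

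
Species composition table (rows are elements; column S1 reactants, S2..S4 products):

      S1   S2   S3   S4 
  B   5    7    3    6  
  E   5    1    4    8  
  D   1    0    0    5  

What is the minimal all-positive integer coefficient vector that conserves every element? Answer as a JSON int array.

Coefficients: [5, 1, 4, 1]

B: 5·5 = 25 | 1·7+4·3+1·6 = 25
E: 5·5 = 25 | 1·1+4·4+1·8 = 25
D: 5·1 = 5 | 1·0+4·0+1·5 = 5
gcd(5,1,4,1) = 1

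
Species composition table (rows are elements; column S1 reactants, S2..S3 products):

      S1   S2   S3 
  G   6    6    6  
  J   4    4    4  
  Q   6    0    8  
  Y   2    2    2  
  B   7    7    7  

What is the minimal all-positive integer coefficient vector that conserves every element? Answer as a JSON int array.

Coefficients: [4, 1, 3]

G: 4·6 = 24 | 1·6+3·6 = 24
J: 4·4 = 16 | 1·4+3·4 = 16
Q: 4·6 = 24 | 1·0+3·8 = 24
Y: 4·2 = 8 | 1·2+3·2 = 8
B: 4·7 = 28 | 1·7+3·7 = 28
gcd(4,1,3) = 1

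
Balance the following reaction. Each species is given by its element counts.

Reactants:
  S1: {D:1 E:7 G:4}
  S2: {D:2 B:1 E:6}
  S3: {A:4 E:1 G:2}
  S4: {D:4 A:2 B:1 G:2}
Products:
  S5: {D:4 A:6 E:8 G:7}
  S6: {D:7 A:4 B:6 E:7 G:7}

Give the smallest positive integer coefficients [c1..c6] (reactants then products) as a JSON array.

Coefficients: [5, 1, 6, 5, 5, 1]

D: 5·1+1·2+6·0+5·4 = 27 | 5·4+1·7 = 27
A: 5·0+1·0+6·4+5·2 = 34 | 5·6+1·4 = 34
B: 5·0+1·1+6·0+5·1 = 6 | 5·0+1·6 = 6
E: 5·7+1·6+6·1+5·0 = 47 | 5·8+1·7 = 47
G: 5·4+1·0+6·2+5·2 = 42 | 5·7+1·7 = 42
gcd(5,1,6,5,5,1) = 1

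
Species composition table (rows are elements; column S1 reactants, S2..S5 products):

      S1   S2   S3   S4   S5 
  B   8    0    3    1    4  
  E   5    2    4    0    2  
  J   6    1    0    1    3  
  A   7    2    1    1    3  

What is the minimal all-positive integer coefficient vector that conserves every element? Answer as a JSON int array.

B: 2·8 = 16 | 1·0+1·3+5·1+2·4 = 16
E: 2·5 = 10 | 1·2+1·4+5·0+2·2 = 10
J: 2·6 = 12 | 1·1+1·0+5·1+2·3 = 12
A: 2·7 = 14 | 1·2+1·1+5·1+2·3 = 14
gcd(2,1,1,5,2) = 1

Coefficients: [2, 1, 1, 5, 2]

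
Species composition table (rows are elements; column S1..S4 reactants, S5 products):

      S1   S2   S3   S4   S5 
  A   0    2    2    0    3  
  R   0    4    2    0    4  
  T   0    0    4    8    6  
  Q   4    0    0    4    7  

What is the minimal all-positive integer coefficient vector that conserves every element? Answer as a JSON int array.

Coefficients: [6, 2, 4, 1, 4]

A: 6·0+2·2+4·2+1·0 = 12 | 4·3 = 12
R: 6·0+2·4+4·2+1·0 = 16 | 4·4 = 16
T: 6·0+2·0+4·4+1·8 = 24 | 4·6 = 24
Q: 6·4+2·0+4·0+1·4 = 28 | 4·7 = 28
gcd(6,2,4,1,4) = 1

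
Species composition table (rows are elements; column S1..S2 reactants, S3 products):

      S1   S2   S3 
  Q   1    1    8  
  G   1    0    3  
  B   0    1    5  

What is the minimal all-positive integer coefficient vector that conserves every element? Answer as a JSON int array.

Coefficients: [3, 5, 1]

Q: 3·1+5·1 = 8 | 1·8 = 8
G: 3·1+5·0 = 3 | 1·3 = 3
B: 3·0+5·1 = 5 | 1·5 = 5
gcd(3,5,1) = 1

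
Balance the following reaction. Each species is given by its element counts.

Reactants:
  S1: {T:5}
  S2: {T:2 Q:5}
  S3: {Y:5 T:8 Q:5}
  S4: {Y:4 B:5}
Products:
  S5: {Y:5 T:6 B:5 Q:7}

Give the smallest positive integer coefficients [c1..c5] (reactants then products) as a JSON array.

Coefficients: [2, 6, 1, 5, 5]

Y: 2·0+6·0+1·5+5·4 = 25 | 5·5 = 25
T: 2·5+6·2+1·8+5·0 = 30 | 5·6 = 30
B: 2·0+6·0+1·0+5·5 = 25 | 5·5 = 25
Q: 2·0+6·5+1·5+5·0 = 35 | 5·7 = 35
gcd(2,6,1,5,5) = 1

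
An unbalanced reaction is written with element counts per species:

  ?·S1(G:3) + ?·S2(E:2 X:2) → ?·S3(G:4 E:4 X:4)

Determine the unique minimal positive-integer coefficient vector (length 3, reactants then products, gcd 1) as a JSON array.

G: 4·3+6·0 = 12 | 3·4 = 12
E: 4·0+6·2 = 12 | 3·4 = 12
X: 4·0+6·2 = 12 | 3·4 = 12
gcd(4,6,3) = 1

Coefficients: [4, 6, 3]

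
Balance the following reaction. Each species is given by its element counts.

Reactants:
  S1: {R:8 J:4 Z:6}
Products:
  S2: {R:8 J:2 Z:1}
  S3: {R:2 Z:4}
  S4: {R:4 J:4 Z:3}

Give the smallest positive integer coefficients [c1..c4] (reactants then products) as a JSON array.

Coefficients: [5, 2, 4, 4]

R: 5·8 = 40 | 2·8+4·2+4·4 = 40
J: 5·4 = 20 | 2·2+4·0+4·4 = 20
Z: 5·6 = 30 | 2·1+4·4+4·3 = 30
gcd(5,2,4,4) = 1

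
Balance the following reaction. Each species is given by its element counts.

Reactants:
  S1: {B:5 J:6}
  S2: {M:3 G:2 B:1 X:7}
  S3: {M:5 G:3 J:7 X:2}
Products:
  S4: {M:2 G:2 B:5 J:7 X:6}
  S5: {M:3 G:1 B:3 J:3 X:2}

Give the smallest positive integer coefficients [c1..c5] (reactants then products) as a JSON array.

Coefficients: [5, 4, 1, 4, 3]

M: 5·0+4·3+1·5 = 17 | 4·2+3·3 = 17
G: 5·0+4·2+1·3 = 11 | 4·2+3·1 = 11
B: 5·5+4·1+1·0 = 29 | 4·5+3·3 = 29
J: 5·6+4·0+1·7 = 37 | 4·7+3·3 = 37
X: 5·0+4·7+1·2 = 30 | 4·6+3·2 = 30
gcd(5,4,1,4,3) = 1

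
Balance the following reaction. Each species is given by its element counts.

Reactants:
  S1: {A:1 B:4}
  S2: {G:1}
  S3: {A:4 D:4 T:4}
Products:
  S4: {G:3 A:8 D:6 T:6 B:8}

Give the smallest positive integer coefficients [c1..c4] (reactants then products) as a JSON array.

G: 4·0+6·1+3·0 = 6 | 2·3 = 6
A: 4·1+6·0+3·4 = 16 | 2·8 = 16
D: 4·0+6·0+3·4 = 12 | 2·6 = 12
T: 4·0+6·0+3·4 = 12 | 2·6 = 12
B: 4·4+6·0+3·0 = 16 | 2·8 = 16
gcd(4,6,3,2) = 1

Coefficients: [4, 6, 3, 2]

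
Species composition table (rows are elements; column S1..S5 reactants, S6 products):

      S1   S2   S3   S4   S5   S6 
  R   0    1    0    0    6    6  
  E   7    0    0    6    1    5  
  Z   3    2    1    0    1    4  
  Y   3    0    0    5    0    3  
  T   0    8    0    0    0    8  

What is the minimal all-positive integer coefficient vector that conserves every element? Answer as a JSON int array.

Coefficients: [1, 6, 4, 3, 5, 6]

R: 1·0+6·1+4·0+3·0+5·6 = 36 | 6·6 = 36
E: 1·7+6·0+4·0+3·6+5·1 = 30 | 6·5 = 30
Z: 1·3+6·2+4·1+3·0+5·1 = 24 | 6·4 = 24
Y: 1·3+6·0+4·0+3·5+5·0 = 18 | 6·3 = 18
T: 1·0+6·8+4·0+3·0+5·0 = 48 | 6·8 = 48
gcd(1,6,4,3,5,6) = 1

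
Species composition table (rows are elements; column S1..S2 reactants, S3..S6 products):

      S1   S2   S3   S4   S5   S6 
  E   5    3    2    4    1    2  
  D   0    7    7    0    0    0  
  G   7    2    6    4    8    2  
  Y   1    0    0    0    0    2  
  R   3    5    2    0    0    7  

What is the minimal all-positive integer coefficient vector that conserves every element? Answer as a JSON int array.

Coefficients: [6, 1, 1, 6, 1, 3]

E: 6·5+1·3 = 33 | 1·2+6·4+1·1+3·2 = 33
D: 6·0+1·7 = 7 | 1·7+6·0+1·0+3·0 = 7
G: 6·7+1·2 = 44 | 1·6+6·4+1·8+3·2 = 44
Y: 6·1+1·0 = 6 | 1·0+6·0+1·0+3·2 = 6
R: 6·3+1·5 = 23 | 1·2+6·0+1·0+3·7 = 23
gcd(6,1,1,6,1,3) = 1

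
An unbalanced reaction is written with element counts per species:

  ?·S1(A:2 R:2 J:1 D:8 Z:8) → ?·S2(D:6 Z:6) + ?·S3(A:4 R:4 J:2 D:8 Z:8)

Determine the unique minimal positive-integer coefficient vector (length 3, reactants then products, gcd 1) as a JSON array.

Coefficients: [6, 4, 3]

A: 6·2 = 12 | 4·0+3·4 = 12
R: 6·2 = 12 | 4·0+3·4 = 12
J: 6·1 = 6 | 4·0+3·2 = 6
D: 6·8 = 48 | 4·6+3·8 = 48
Z: 6·8 = 48 | 4·6+3·8 = 48
gcd(6,4,3) = 1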